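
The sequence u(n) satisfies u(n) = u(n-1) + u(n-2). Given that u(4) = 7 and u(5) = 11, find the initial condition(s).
Work backwards using u(k) = u(k+2) - u(k+1):
u(3) = u(5) - u(4) = 11 - 7 = 4
u(2) = u(4) - u(3) = 7 - 4 = 3
u(1) = u(3) - u(2) = 4 - 3 = 1
u(0) = u(2) - u(1) = 3 - 1 = 2

u(0) = 2, u(1) = 1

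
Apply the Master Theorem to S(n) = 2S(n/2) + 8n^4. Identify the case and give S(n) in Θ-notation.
Master Theorem template: S(n) = a·S(n/b) + f(n).
Here: a=2, b=2, f(n)=8n^4
Compute log_b(a) = log_2(2) = 1.
f(n) = 8n^4 = Ω(n^(1+ε)) with ε = 3, and the regularity condition holds (a·f(n/b) = (a/b^4)·f(n) with a/b^4 = 2^-3 < 1). Case 3: S(n) = Θ(f(n)) = Θ(n^4).

Case 3: S(n) = Θ(n^4)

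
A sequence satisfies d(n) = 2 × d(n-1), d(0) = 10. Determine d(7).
Computing step by step:
d(0) = 10
d(1) = 2 × 10 = 20
d(2) = 2 × 20 = 40
d(3) = 2 × 40 = 80
d(4) = 2 × 80 = 160
d(5) = 2 × 160 = 320
d(6) = 2 × 320 = 640
d(7) = 2 × 640 = 1280

1280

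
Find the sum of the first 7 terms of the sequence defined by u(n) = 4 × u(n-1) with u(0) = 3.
Computing the sequence terms: 3, 12, 48, 192, 768, 3072, 12288
Adding these values together:

16383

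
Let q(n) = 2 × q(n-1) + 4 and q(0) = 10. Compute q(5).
Computing step by step:
q(0) = 10
q(1) = 2 × 10 + 4 = 24
q(2) = 2 × 24 + 4 = 52
q(3) = 2 × 52 + 4 = 108
q(4) = 2 × 108 + 4 = 220
q(5) = 2 × 220 + 4 = 444

444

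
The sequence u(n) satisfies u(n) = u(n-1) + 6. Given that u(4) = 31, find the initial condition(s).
u(4) = u(0) + 4·6, so u(0) = 31 - 24 = 7.

u(0) = 7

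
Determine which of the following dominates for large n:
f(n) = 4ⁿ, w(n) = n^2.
Comparing growth rates:
Growth-rate hierarchy: log n ≺ any polynomial ≺ any exponential cⁿ (c>1) ≺ n! ≺ nⁿ.
exponential base 4 dominates polynomial degree 2 asymptotically.

f(n) grows faster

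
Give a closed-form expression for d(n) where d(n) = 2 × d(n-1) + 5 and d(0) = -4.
Recurrence: d(n) = 2 × d(n-1) + 5, initial: d(0) = -4.
Try d(n) = A·2ⁿ + C. Substituting: A·2ⁿ + C = 2(A·2ⁿ⁻¹ + C) + 5 = A·2ⁿ + 2C + 5, so C = 2C + 5, giving C = -5. Then d(0) = A - 5 = -4 gives A = 1.

d(n) = 2ⁿ - 5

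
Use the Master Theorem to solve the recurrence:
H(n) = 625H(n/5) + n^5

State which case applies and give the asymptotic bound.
Master Theorem template: H(n) = a·H(n/b) + f(n).
Here: a=625, b=5, f(n)=n^5
Compute log_b(a) = log_5(625) = 4.
f(n) = n^5 = Ω(n^(4+ε)) with ε = 1, and the regularity condition holds (a·f(n/b) = (a/b^5)·f(n) with a/b^5 = 5^-1 < 1). Case 3: H(n) = Θ(f(n)) = Θ(n^5).

Case 3: H(n) = Θ(n^5)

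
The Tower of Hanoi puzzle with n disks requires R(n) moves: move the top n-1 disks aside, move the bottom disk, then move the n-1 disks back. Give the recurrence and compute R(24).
Moving n disks = move the top n-1 disks aside (R(n-1) moves) + move the largest disk (1 move) + move the n-1 disks back on top (R(n-1) moves), so R(n) = 2R(n-1) + 1, with R(1) = 1 (a single disk takes one move).
First terms: 1, 3, 7, 15, 31, 63, … — each is one less than a power of 2. Indeed R(n) + 1 = 2(R(n-1) + 1) with R(1) + 1 = 2, so R(n) + 1 = 2ⁿ and R(n) = 2ⁿ - 1.
Hence R(24) = 2^24 - 1 = 16777216 - 1 = 16777215.

R(n) = 2R(n-1) + 1, R(1) = 1; R(24) = 16777215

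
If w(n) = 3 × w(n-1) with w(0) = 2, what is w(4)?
Computing step by step:
w(0) = 2
w(1) = 3 × 2 = 6
w(2) = 3 × 6 = 18
w(3) = 3 × 18 = 54
w(4) = 3 × 54 = 162

162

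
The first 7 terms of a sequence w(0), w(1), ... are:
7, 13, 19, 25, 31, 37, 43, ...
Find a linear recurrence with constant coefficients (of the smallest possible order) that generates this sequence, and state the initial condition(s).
Look for the lowest-order linear relation among consecutive terms.
Observation: consecutive differences are constant (= 6).
Check at n=2: 1·13 + 6 = 19. ✓

w(n) = w(n-1) + 6, w(0) = 7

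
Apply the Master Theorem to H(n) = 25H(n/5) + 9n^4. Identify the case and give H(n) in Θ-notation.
Master Theorem template: H(n) = a·H(n/b) + f(n).
Here: a=25, b=5, f(n)=9n^4
Compute log_b(a) = log_5(25) = 2.
f(n) = 9n^4 = Ω(n^(2+ε)) with ε = 2, and the regularity condition holds (a·f(n/b) = (a/b^4)·f(n) with a/b^4 = 5^-2 < 1). Case 3: H(n) = Θ(f(n)) = Θ(n^4).

Case 3: H(n) = Θ(n^4)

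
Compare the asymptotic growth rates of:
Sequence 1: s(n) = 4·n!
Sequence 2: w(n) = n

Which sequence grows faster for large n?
Comparing growth rates:
Growth-rate hierarchy: log n ≺ any polynomial ≺ any exponential cⁿ (c>1) ≺ n! ≺ nⁿ.
factorial dominates polynomial degree 1 asymptotically.

s(n) grows faster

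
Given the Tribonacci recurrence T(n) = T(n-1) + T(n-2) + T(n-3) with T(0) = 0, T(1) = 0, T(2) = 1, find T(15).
Computing the sequence terms:
0, 0, 1, 1, 2, 4, 7, 13, 24, 44, 81, 149, 274, 504, 927, 1705

1705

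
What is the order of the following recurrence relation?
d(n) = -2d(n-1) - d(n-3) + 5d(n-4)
The order is the largest lag k for which d(n-k) appears. Here the deepest term is d(n-4), so the order is 4.

Order 4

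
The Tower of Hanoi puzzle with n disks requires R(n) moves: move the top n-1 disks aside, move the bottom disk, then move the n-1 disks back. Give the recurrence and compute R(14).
Moving n disks = move the top n-1 disks aside (R(n-1) moves) + move the largest disk (1 move) + move the n-1 disks back on top (R(n-1) moves), so R(n) = 2R(n-1) + 1, with R(1) = 1 (a single disk takes one move).
First terms: 1, 3, 7, 15, 31, 63, … — each is one less than a power of 2. Indeed R(n) + 1 = 2(R(n-1) + 1) with R(1) + 1 = 2, so R(n) + 1 = 2ⁿ and R(n) = 2ⁿ - 1.
Hence R(14) = 2^14 - 1 = 16384 - 1 = 16383.

R(n) = 2R(n-1) + 1, R(1) = 1; R(14) = 16383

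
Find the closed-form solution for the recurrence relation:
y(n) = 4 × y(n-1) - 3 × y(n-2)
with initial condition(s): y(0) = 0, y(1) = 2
Recurrence: y(n) = 4 × y(n-1) - 3 × y(n-2), initial: y(0) = 0, y(1) = 2.
Characteristic equation: r² - 4r + 3 = 0, which factors as (r - 3)(r - 1) = 0, so r = 3, 1. General solution y(n) = A·3ⁿ + B·1ⁿ. From y(0) = 0: A + B = 0. From y(1) = 2: 3A + 1B = 2. Solving gives A = 1, B = -1.

y(n) = 3ⁿ - 1ⁿ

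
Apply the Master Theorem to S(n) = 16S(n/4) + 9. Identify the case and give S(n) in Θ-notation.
Master Theorem template: S(n) = a·S(n/b) + f(n).
Here: a=16, b=4, f(n)=9
Compute log_b(a) = log_4(16) = 2.
f(n) = 9 = O(n^(2-ε)) with ε = 2. Case 1: S(n) = Θ(n^log_b(a)) = Θ(n^2).

Case 1: S(n) = Θ(n^2)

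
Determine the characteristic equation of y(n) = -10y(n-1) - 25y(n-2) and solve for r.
Substitute y(n) = rⁿ and divide through by rⁿ⁻²: r² + 10r + 25 = 0
Factor: (r + 5)² = 0, so r = -5 (double root).
General solution: y(n) = (A + Bn)·(-5)ⁿ

Characteristic: r² + 10r + 25 = 0, Roots: r = -5 (double root)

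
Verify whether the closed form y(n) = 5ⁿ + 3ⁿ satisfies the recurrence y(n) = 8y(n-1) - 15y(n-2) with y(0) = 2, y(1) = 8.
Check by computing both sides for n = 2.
From the recurrence with y(0) = 2, y(1) = 8:
  y(0) = 2, y(1) = 8, y(2) = 34
  so the recurrence gives y(2) = 34.
From the proposed closed form y(n) = 5ⁿ + 3ⁿ:
  y(2) = 34.
Both sides give 34 at n = 2, and the initial condition(s) match, so the closed form is consistent.

Yes, the closed form is correct.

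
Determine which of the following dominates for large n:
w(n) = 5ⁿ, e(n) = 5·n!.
Comparing growth rates:
Growth-rate hierarchy: log n ≺ any polynomial ≺ any exponential cⁿ (c>1) ≺ n! ≺ nⁿ.
factorial dominates exponential base 5 asymptotically.

e(n) grows faster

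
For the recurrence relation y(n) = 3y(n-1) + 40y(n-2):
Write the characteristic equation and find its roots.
Substitute y(n) = rⁿ and divide through by rⁿ⁻²: r² - 3r - 40 = 0
Factor: (r + 5)(r - 8) = 0, so r = -5, 8.
General solution: y(n) = A·(-5)ⁿ + B·8ⁿ

Characteristic: r² - 3r - 40 = 0, Roots: r = -5, 8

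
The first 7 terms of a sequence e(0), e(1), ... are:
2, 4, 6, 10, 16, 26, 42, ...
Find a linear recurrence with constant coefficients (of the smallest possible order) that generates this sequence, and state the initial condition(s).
Look for the lowest-order linear relation among consecutive terms.
Observation: e(n) - 1·e(n-1) - (1)·e(n-2) = 0 holds for the shown terms, and no order-1 relation e(n) = α·e(n-1) + β fits.
Check at n=3: 1·6 + (1)·4 = 10. ✓

e(n) = e(n-1) + e(n-2), e(0) = 2, e(1) = 4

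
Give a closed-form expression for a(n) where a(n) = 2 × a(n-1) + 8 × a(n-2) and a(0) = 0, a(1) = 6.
Recurrence: a(n) = 2 × a(n-1) + 8 × a(n-2), initial: a(0) = 0, a(1) = 6.
Characteristic equation: r² - 2r - 8 = 0, which factors as (r - 4)(r + 2) = 0, so r = 4, -2. General solution a(n) = A·4ⁿ + B·(-2)ⁿ. From a(0) = 0: A + B = 0. From a(1) = 6: 4A - 2B = 6. Solving gives A = 1, B = -1.

a(n) = 4ⁿ - (-2)ⁿ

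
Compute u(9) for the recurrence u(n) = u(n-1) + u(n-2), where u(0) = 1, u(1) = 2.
Computing the sequence terms:
1, 2, 3, 5, 8, 13, 21, 34, 55, 89

89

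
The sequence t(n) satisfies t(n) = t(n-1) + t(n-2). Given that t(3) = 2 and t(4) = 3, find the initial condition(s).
Work backwards using t(k) = t(k+2) - t(k+1):
t(2) = t(4) - t(3) = 3 - 2 = 1
t(1) = t(3) - t(2) = 2 - 1 = 1
t(0) = t(2) - t(1) = 1 - 1 = 0

t(0) = 0, t(1) = 1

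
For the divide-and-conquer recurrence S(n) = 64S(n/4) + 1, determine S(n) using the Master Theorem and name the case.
Master Theorem template: S(n) = a·S(n/b) + f(n).
Here: a=64, b=4, f(n)=1
Compute log_b(a) = log_4(64) = 3.
f(n) = 1 = O(n^(3-ε)) with ε = 3. Case 1: S(n) = Θ(n^log_b(a)) = Θ(n^3).

Case 1: S(n) = Θ(n^3)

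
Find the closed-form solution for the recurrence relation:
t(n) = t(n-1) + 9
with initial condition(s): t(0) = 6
Recurrence: t(n) = t(n-1) + 9, initial: t(0) = 6.
Each step adds 9, so t(n) = t(0) + 9n = 9n + 6.

t(n) = 9n + 6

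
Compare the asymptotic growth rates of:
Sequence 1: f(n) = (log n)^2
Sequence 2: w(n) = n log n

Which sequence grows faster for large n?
Comparing growth rates:
Growth-rate hierarchy: log n ≺ any polynomial ≺ any exponential cⁿ (c>1) ≺ n! ≺ nⁿ.
polynomial degree 1 (with log factor) dominates polylogarithmic (log n)^2 asymptotically.

w(n) grows faster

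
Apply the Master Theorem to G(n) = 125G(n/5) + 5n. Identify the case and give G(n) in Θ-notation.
Master Theorem template: G(n) = a·G(n/b) + f(n).
Here: a=125, b=5, f(n)=5n
Compute log_b(a) = log_5(125) = 3.
f(n) = 5n = O(n^(3-ε)) with ε = 2. Case 1: G(n) = Θ(n^log_b(a)) = Θ(n^3).

Case 1: G(n) = Θ(n^3)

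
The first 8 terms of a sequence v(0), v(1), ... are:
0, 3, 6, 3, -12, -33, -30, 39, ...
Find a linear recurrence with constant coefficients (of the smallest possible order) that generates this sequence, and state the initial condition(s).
Look for the lowest-order linear relation among consecutive terms.
Observation: v(n) - 2·v(n-1) - (-3)·v(n-2) = 0 holds for the shown terms, and no order-1 relation v(n) = α·v(n-1) + β fits.
Check at n=3: 2·6 + (-3)·3 = 3. ✓

v(n) = 2v(n-1) - 3v(n-2), v(0) = 0, v(1) = 3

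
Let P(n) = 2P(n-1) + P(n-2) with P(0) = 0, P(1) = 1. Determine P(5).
Computing the sequence terms:
0, 1, 2, 5, 12, 29

29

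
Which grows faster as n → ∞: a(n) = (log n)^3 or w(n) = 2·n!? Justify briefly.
Comparing growth rates:
Growth-rate hierarchy: log n ≺ any polynomial ≺ any exponential cⁿ (c>1) ≺ n! ≺ nⁿ.
factorial dominates polylogarithmic (log n)^3 asymptotically.

w(n) grows faster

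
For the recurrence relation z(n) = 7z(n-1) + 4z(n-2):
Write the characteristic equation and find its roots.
Substitute z(n) = rⁿ and divide through by rⁿ⁻²: r² - 7r - 4 = 0
Discriminant: 7² + 4·4 = 65, not a perfect square, so by the quadratic formula r = (7 ± √65)/2.
General solution: z(n) = A·r₁ⁿ + B·r₂ⁿ where r₁,r₂ = (7 ± √65)/2

Characteristic: r² - 7r - 4 = 0, Roots: r = (7 ± √65)/2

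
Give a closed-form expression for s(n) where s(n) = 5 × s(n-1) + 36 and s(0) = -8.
Recurrence: s(n) = 5 × s(n-1) + 36, initial: s(0) = -8.
Try s(n) = A·5ⁿ + C. Substituting: A·5ⁿ + C = 5(A·5ⁿ⁻¹ + C) + 36 = A·5ⁿ + 5C + 36, so C = 5C + 36, giving C = -9. Then s(0) = A - 9 = -8 gives A = 1.

s(n) = 5ⁿ - 9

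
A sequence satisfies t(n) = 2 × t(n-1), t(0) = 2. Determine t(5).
Computing step by step:
t(0) = 2
t(1) = 2 × 2 = 4
t(2) = 2 × 4 = 8
t(3) = 2 × 8 = 16
t(4) = 2 × 16 = 32
t(5) = 2 × 32 = 64

64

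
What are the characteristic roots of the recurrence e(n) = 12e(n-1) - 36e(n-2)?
Substitute e(n) = rⁿ and divide through by rⁿ⁻²: r² - 12r + 36 = 0
Factor: (r - 6)² = 0, so r = 6 (double root).
General solution: e(n) = (A + Bn)·6ⁿ

Characteristic: r² - 12r + 36 = 0, Roots: r = 6 (double root)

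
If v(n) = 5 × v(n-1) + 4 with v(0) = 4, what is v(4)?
Computing step by step:
v(0) = 4
v(1) = 5 × 4 + 4 = 24
v(2) = 5 × 24 + 4 = 124
v(3) = 5 × 124 + 4 = 624
v(4) = 5 × 624 + 4 = 3124

3124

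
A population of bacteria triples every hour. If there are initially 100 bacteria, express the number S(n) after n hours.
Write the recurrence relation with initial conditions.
Each hour multiplies the count by 3, so the count after n hours depends only on the count after n-1 hours: S(n) = 3 × S(n-1). The starting count gives S(0) = 100.
Unrolling n times gives the closed form S(n) = 100 × 3ⁿ.

S(n) = 3 × S(n-1), S(0) = 100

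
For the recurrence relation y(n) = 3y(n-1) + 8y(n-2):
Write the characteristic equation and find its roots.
Substitute y(n) = rⁿ and divide through by rⁿ⁻²: r² - 3r - 8 = 0
Discriminant: 3² + 4·8 = 41, not a perfect square, so by the quadratic formula r = (3 ± √41)/2.
General solution: y(n) = A·r₁ⁿ + B·r₂ⁿ where r₁,r₂ = (3 ± √41)/2

Characteristic: r² - 3r - 8 = 0, Roots: r = (3 ± √41)/2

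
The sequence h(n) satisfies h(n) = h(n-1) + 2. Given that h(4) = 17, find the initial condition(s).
h(4) = h(0) + 4·2, so h(0) = 17 - 8 = 9.

h(0) = 9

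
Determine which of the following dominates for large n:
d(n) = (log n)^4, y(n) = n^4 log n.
Comparing growth rates:
Growth-rate hierarchy: log n ≺ any polynomial ≺ any exponential cⁿ (c>1) ≺ n! ≺ nⁿ.
polynomial degree 4 (with log factor) dominates polylogarithmic (log n)^4 asymptotically.

y(n) grows faster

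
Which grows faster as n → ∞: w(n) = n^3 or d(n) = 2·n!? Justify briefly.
Comparing growth rates:
Growth-rate hierarchy: log n ≺ any polynomial ≺ any exponential cⁿ (c>1) ≺ n! ≺ nⁿ.
factorial dominates polynomial degree 3 asymptotically.

d(n) grows faster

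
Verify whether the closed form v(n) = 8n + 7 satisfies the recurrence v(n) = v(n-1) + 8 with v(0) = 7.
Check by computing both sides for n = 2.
From the recurrence with v(0) = 7:
  v(0) = 7, v(1) = 15, v(2) = 23
  so the recurrence gives v(2) = 23.
From the proposed closed form v(n) = 8n + 7:
  v(2) = 23.
Both sides give 23 at n = 2, and the initial condition(s) match, so the closed form is consistent.

Yes, the closed form is correct.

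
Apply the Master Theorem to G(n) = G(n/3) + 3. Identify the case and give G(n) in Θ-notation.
Master Theorem template: G(n) = a·G(n/b) + f(n).
Here: a=1, b=3, f(n)=3
Compute log_b(a) = log_3(1) = 0.
f(n) = 3 = Θ(1). Case 2: G(n) = Θ(log n).

Case 2: G(n) = Θ(log n)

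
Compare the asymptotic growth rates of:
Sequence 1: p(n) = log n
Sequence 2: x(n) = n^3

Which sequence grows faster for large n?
Comparing growth rates:
Growth-rate hierarchy: log n ≺ any polynomial ≺ any exponential cⁿ (c>1) ≺ n! ≺ nⁿ.
polynomial degree 3 dominates logarithmic asymptotically.

x(n) grows faster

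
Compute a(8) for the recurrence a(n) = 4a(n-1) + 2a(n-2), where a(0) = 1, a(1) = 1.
Computing the sequence terms:
1, 1, 6, 26, 116, 516, 2296, 10216, 45456

45456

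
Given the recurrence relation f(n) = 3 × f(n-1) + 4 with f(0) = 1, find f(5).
Computing step by step:
f(0) = 1
f(1) = 3 × 1 + 4 = 7
f(2) = 3 × 7 + 4 = 25
f(3) = 3 × 25 + 4 = 79
f(4) = 3 × 79 + 4 = 241
f(5) = 3 × 241 + 4 = 727

727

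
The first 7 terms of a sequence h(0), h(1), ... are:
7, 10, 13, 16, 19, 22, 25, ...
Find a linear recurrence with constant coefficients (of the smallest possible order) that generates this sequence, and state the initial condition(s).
Look for the lowest-order linear relation among consecutive terms.
Observation: consecutive differences are constant (= 3).
Check at n=2: 1·10 + 3 = 13. ✓

h(n) = h(n-1) + 3, h(0) = 7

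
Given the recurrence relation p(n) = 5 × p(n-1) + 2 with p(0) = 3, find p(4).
Computing step by step:
p(0) = 3
p(1) = 5 × 3 + 2 = 17
p(2) = 5 × 17 + 2 = 87
p(3) = 5 × 87 + 2 = 437
p(4) = 5 × 437 + 2 = 2187

2187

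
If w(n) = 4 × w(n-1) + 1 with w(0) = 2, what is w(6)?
Computing step by step:
w(0) = 2
w(1) = 4 × 2 + 1 = 9
w(2) = 4 × 9 + 1 = 37
w(3) = 4 × 37 + 1 = 149
w(4) = 4 × 149 + 1 = 597
w(5) = 4 × 597 + 1 = 2389
w(6) = 4 × 2389 + 1 = 9557

9557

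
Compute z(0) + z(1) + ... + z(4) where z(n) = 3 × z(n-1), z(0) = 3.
Computing the sequence terms: 3, 9, 27, 81, 243
Adding these values together:

363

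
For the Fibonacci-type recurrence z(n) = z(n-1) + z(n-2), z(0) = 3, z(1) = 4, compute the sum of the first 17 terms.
Computing the sequence terms: 3, 4, 7, 11, 18, 29, 47, 76, 123, 199, 322, 521, 843, 1364, 2207, 3571, 5778
Adding these values together:

15123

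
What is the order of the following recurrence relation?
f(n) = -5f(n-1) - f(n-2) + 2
The order is the largest lag k for which f(n-k) appears. Here the deepest term is f(n-2) (the 2 term is non-homogeneous and does not affect the order), so the order is 2.

Order 2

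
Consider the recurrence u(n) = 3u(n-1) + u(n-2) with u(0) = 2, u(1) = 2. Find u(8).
Computing the sequence terms:
2, 2, 8, 26, 86, 284, 938, 3098, 10232

10232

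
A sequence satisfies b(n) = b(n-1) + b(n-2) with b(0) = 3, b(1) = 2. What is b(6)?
Computing the sequence terms:
3, 2, 5, 7, 12, 19, 31

31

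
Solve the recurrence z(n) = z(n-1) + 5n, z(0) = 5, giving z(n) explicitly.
Recurrence: z(n) = z(n-1) + 5n, initial: z(0) = 5.
Telescoping: z(n) = z(0) + 5·Σᵢ₌₁ⁿ i = 5 + 5·n(n+1)/2.

z(n) = 5·n(n+1)/2 + 5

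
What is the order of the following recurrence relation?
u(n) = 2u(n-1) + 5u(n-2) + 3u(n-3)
The order is the largest lag k for which u(n-k) appears. Here the deepest term is u(n-3), so the order is 3.

Order 3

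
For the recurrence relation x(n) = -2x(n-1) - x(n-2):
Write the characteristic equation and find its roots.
Substitute x(n) = rⁿ and divide through by rⁿ⁻²: r² + 2r + 1 = 0
Factor: (r + 1)² = 0, so r = -1 (double root).
General solution: x(n) = (A + Bn)·(-1)ⁿ

Characteristic: r² + 2r + 1 = 0, Roots: r = -1 (double root)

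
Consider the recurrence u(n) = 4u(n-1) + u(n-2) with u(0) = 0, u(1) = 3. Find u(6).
Computing the sequence terms:
0, 3, 12, 51, 216, 915, 3876

3876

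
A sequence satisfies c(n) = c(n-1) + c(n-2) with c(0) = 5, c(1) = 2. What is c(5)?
Computing the sequence terms:
5, 2, 7, 9, 16, 25

25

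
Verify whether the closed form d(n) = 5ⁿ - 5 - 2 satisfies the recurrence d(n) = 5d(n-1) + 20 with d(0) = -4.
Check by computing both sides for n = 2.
From the recurrence with d(0) = -4:
  d(0) = -4, d(1) = 0, d(2) = 20
  so the recurrence gives d(2) = 20.
From the proposed closed form d(n) = 5ⁿ - 5 - 2:
  d(2) = 18.
The recurrence gives 20 but the closed form gives 18, so the closed form does not satisfy the recurrence.

No, the closed form is incorrect.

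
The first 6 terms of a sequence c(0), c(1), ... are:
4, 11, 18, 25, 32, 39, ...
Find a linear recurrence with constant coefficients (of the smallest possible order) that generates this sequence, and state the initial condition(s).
Look for the lowest-order linear relation among consecutive terms.
Observation: consecutive differences are constant (= 7).
Check at n=2: 1·11 + 7 = 18. ✓

c(n) = c(n-1) + 7, c(0) = 4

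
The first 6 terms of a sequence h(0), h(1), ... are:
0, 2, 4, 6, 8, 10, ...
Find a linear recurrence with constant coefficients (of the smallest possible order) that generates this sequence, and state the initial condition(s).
Look for the lowest-order linear relation among consecutive terms.
Observation: consecutive differences are constant (= 2).
Check at n=2: 1·2 + 2 = 4. ✓

h(n) = h(n-1) + 2, h(0) = 0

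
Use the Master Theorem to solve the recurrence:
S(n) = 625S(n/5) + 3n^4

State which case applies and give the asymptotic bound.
Master Theorem template: S(n) = a·S(n/b) + f(n).
Here: a=625, b=5, f(n)=3n^4
Compute log_b(a) = log_5(625) = 4.
f(n) = 3n^4 = Θ(n^4). Case 2: S(n) = Θ(n^4 log n).

Case 2: S(n) = Θ(n^4 log n)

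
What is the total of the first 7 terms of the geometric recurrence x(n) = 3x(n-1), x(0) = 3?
Computing the sequence terms: 3, 9, 27, 81, 243, 729, 2187
Adding these values together:

3279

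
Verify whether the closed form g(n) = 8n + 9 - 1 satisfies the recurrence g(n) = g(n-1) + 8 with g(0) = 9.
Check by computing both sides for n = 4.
From the recurrence with g(0) = 9:
  g(0) = 9, g(1) = 17, g(2) = 25, g(3) = 33, g(4) = 41
  so the recurrence gives g(4) = 41.
From the proposed closed form g(n) = 8n + 9 - 1:
  g(4) = 40.
The recurrence gives 41 but the closed form gives 40, so the closed form does not satisfy the recurrence.

No, the closed form is incorrect.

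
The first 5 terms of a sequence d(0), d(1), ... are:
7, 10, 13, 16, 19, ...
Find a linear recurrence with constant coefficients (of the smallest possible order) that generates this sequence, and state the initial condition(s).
Look for the lowest-order linear relation among consecutive terms.
Observation: consecutive differences are constant (= 3).
Check at n=2: 1·10 + 3 = 13. ✓

d(n) = d(n-1) + 3, d(0) = 7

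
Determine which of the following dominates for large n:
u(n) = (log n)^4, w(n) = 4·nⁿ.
Comparing growth rates:
Growth-rate hierarchy: log n ≺ any polynomial ≺ any exponential cⁿ (c>1) ≺ n! ≺ nⁿ.
super-exponential nⁿ dominates polylogarithmic (log n)^4 asymptotically.

w(n) grows faster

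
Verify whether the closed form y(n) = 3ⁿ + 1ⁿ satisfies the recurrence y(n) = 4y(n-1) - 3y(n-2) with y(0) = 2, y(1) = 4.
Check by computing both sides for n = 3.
From the recurrence with y(0) = 2, y(1) = 4:
  y(0) = 2, y(1) = 4, y(2) = 10, y(3) = 28
  so the recurrence gives y(3) = 28.
From the proposed closed form y(n) = 3ⁿ + 1ⁿ:
  y(3) = 28.
Both sides give 28 at n = 3, and the initial condition(s) match, so the closed form is consistent.

Yes, the closed form is correct.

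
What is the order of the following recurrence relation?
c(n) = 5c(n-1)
The order is the largest lag k for which c(n-k) appears. Here the deepest term is c(n-1), so the order is 1.

Order 1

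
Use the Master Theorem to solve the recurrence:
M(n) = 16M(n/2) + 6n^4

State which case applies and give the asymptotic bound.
Master Theorem template: M(n) = a·M(n/b) + f(n).
Here: a=16, b=2, f(n)=6n^4
Compute log_b(a) = log_2(16) = 4.
f(n) = 6n^4 = Θ(n^4). Case 2: M(n) = Θ(n^4 log n).

Case 2: M(n) = Θ(n^4 log n)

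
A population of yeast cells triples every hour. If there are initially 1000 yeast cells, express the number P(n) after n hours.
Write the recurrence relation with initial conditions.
Each hour multiplies the count by 3, so the count after n hours depends only on the count after n-1 hours: P(n) = 3 × P(n-1). The starting count gives P(0) = 1000.
Unrolling n times gives the closed form P(n) = 1000 × 3ⁿ.

P(n) = 3 × P(n-1), P(0) = 1000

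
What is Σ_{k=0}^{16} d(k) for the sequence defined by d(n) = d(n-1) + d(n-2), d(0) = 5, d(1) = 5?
Computing the sequence terms: 5, 5, 10, 15, 25, 40, 65, 105, 170, 275, 445, 720, 1165, 1885, 3050, 4935, 7985
Adding these values together:

20900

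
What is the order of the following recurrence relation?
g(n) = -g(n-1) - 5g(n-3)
The order is the largest lag k for which g(n-k) appears. Here the deepest term is g(n-3), so the order is 3.

Order 3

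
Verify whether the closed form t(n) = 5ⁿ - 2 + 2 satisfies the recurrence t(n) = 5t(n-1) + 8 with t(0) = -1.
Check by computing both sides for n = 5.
From the recurrence with t(0) = -1:
  t(0) = -1, t(1) = 3, t(2) = 23, t(3) = 123, t(4) = 623, t(5) = 3123
  so the recurrence gives t(5) = 3123.
From the proposed closed form t(n) = 5ⁿ - 2 + 2:
  t(5) = 3125.
The recurrence gives 3123 but the closed form gives 3125, so the closed form does not satisfy the recurrence.

No, the closed form is incorrect.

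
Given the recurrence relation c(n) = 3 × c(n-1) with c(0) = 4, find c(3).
Computing step by step:
c(0) = 4
c(1) = 3 × 4 = 12
c(2) = 3 × 12 = 36
c(3) = 3 × 36 = 108

108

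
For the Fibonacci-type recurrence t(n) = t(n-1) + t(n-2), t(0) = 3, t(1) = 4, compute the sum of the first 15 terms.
Computing the sequence terms: 3, 4, 7, 11, 18, 29, 47, 76, 123, 199, 322, 521, 843, 1364, 2207
Adding these values together:

5774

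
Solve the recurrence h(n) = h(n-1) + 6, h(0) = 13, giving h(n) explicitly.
Recurrence: h(n) = h(n-1) + 6, initial: h(0) = 13.
Each step adds 6, so h(n) = h(0) + 6n = 6n + 13.

h(n) = 6n + 13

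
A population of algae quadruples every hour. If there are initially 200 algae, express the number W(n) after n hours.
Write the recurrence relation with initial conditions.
Each hour multiplies the count by 4, so the count after n hours depends only on the count after n-1 hours: W(n) = 4 × W(n-1). The starting count gives W(0) = 200.
Unrolling n times gives the closed form W(n) = 200 × 4ⁿ.

W(n) = 4 × W(n-1), W(0) = 200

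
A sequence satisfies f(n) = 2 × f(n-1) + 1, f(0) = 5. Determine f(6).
Computing step by step:
f(0) = 5
f(1) = 2 × 5 + 1 = 11
f(2) = 2 × 11 + 1 = 23
f(3) = 2 × 23 + 1 = 47
f(4) = 2 × 47 + 1 = 95
f(5) = 2 × 95 + 1 = 191
f(6) = 2 × 191 + 1 = 383

383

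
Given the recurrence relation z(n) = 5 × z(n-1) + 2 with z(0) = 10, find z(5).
Computing step by step:
z(0) = 10
z(1) = 5 × 10 + 2 = 52
z(2) = 5 × 52 + 2 = 262
z(3) = 5 × 262 + 2 = 1312
z(4) = 5 × 1312 + 2 = 6562
z(5) = 5 × 6562 + 2 = 32812

32812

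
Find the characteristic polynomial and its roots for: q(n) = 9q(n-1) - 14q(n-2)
Substitute q(n) = rⁿ and divide through by rⁿ⁻²: r² - 9r + 14 = 0
Factor: (r - 2)(r - 7) = 0, so r = 2, 7.
General solution: q(n) = A·2ⁿ + B·7ⁿ

Characteristic: r² - 9r + 14 = 0, Roots: r = 2, 7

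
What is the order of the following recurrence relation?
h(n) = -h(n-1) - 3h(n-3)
The order is the largest lag k for which h(n-k) appears. Here the deepest term is h(n-3), so the order is 3.

Order 3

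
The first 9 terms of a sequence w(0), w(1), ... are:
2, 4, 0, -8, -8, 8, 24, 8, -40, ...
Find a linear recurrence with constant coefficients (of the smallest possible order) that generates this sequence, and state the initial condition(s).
Look for the lowest-order linear relation among consecutive terms.
Observation: w(n) - 1·w(n-1) - (-2)·w(n-2) = 0 holds for the shown terms, and no order-1 relation w(n) = α·w(n-1) + β fits.
Check at n=3: 1·0 + (-2)·4 = -8. ✓

w(n) = w(n-1) - 2w(n-2), w(0) = 2, w(1) = 4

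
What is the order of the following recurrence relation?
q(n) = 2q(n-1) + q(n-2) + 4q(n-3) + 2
The order is the largest lag k for which q(n-k) appears. Here the deepest term is q(n-3) (the 2 term is non-homogeneous and does not affect the order), so the order is 3.

Order 3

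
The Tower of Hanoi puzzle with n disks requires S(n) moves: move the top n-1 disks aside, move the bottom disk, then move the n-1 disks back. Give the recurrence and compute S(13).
Moving n disks = move the top n-1 disks aside (S(n-1) moves) + move the largest disk (1 move) + move the n-1 disks back on top (S(n-1) moves), so S(n) = 2S(n-1) + 1, with S(1) = 1 (a single disk takes one move).
First terms: 1, 3, 7, 15, 31, 63, … — each is one less than a power of 2. Indeed S(n) + 1 = 2(S(n-1) + 1) with S(1) + 1 = 2, so S(n) + 1 = 2ⁿ and S(n) = 2ⁿ - 1.
Hence S(13) = 2^13 - 1 = 8192 - 1 = 8191.

S(n) = 2S(n-1) + 1, S(1) = 1; S(13) = 8191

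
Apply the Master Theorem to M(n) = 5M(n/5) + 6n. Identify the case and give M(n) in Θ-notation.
Master Theorem template: M(n) = a·M(n/b) + f(n).
Here: a=5, b=5, f(n)=6n
Compute log_b(a) = log_5(5) = 1.
f(n) = 6n = Θ(n). Case 2: M(n) = Θ(n log n).

Case 2: M(n) = Θ(n log n)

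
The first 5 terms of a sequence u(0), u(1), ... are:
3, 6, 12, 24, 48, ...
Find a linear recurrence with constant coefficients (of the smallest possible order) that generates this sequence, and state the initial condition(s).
Look for the lowest-order linear relation among consecutive terms.
Observation: each term is 2× the previous.
Check at n=2: 2·6 = 12. ✓

u(n) = 2 × u(n-1), u(0) = 3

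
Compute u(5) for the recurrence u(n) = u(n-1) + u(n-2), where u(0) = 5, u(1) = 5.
Computing the sequence terms:
5, 5, 10, 15, 25, 40

40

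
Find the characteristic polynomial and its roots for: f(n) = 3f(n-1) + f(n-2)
Substitute f(n) = rⁿ and divide through by rⁿ⁻²: r² - 3r - 1 = 0
Discriminant: 3² + 4·1 = 13, not a perfect square, so by the quadratic formula r = (3 ± √13)/2.
General solution: f(n) = A·r₁ⁿ + B·r₂ⁿ where r₁,r₂ = (3 ± √13)/2

Characteristic: r² - 3r - 1 = 0, Roots: r = (3 ± √13)/2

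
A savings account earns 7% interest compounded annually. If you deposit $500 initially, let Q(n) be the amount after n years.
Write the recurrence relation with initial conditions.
Each year the balance grows by 7%, i.e. is multiplied by 1 + 7/100 = 1.07, so Q(n) = 1.07 × Q(n-1). The initial deposit gives Q(0) = 500.
Unrolling gives the closed form Q(n) = 500 × (1.07)ⁿ.

Q(n) = 1.07 × Q(n-1), Q(0) = 500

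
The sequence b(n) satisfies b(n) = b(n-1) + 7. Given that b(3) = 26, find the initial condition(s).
b(3) = b(0) + 3·7, so b(0) = 26 - 21 = 5.

b(0) = 5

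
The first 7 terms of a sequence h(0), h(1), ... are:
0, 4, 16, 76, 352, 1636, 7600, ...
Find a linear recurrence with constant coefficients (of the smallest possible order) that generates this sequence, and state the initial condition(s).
Look for the lowest-order linear relation among consecutive terms.
Observation: h(n) - 4·h(n-1) - (3)·h(n-2) = 0 holds for the shown terms, and no order-1 relation h(n) = α·h(n-1) + β fits.
Check at n=3: 4·16 + (3)·4 = 76. ✓

h(n) = 4h(n-1) + 3h(n-2), h(0) = 0, h(1) = 4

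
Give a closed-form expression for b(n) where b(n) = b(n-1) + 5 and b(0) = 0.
Recurrence: b(n) = b(n-1) + 5, initial: b(0) = 0.
Each step adds 5, so b(n) = b(0) + 5n = 5n.

b(n) = 5n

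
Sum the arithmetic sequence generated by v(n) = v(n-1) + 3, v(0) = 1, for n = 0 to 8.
Computing the sequence terms: 1, 4, 7, 10, 13, 16, 19, 22, 25
Adding these values together:

117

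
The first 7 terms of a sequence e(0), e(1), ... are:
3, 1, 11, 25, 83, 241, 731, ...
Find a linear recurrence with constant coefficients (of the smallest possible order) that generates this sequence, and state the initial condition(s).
Look for the lowest-order linear relation among consecutive terms.
Observation: e(n) - 2·e(n-1) - (3)·e(n-2) = 0 holds for the shown terms, and no order-1 relation e(n) = α·e(n-1) + β fits.
Check at n=3: 2·11 + (3)·1 = 25. ✓

e(n) = 2e(n-1) + 3e(n-2), e(0) = 3, e(1) = 1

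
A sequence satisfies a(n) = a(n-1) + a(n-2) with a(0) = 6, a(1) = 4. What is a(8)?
Computing the sequence terms:
6, 4, 10, 14, 24, 38, 62, 100, 162

162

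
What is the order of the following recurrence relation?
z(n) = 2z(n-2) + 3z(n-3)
The order is the largest lag k for which z(n-k) appears. Here the deepest term is z(n-3), so the order is 3.

Order 3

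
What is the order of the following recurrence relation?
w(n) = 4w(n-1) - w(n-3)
The order is the largest lag k for which w(n-k) appears. Here the deepest term is w(n-3), so the order is 3.

Order 3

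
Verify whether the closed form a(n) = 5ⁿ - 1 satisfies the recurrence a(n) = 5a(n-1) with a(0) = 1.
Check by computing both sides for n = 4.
From the recurrence with a(0) = 1:
  a(0) = 1, a(1) = 5, a(2) = 25, a(3) = 125, a(4) = 625
  so the recurrence gives a(4) = 625.
From the proposed closed form a(n) = 5ⁿ - 1:
  a(4) = 624.
The recurrence gives 625 but the closed form gives 624, so the closed form does not satisfy the recurrence.

No, the closed form is incorrect.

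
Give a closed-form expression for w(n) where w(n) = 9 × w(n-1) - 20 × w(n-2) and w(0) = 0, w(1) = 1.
Recurrence: w(n) = 9 × w(n-1) - 20 × w(n-2), initial: w(0) = 0, w(1) = 1.
Characteristic equation: r² - 9r + 20 = 0, which factors as (r - 5)(r - 4) = 0, so r = 5, 4. General solution w(n) = A·5ⁿ + B·4ⁿ. From w(0) = 0: A + B = 0. From w(1) = 1: 5A + 4B = 1. Solving gives A = 1, B = -1.

w(n) = 5ⁿ - 4ⁿ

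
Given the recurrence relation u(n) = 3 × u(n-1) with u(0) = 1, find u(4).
Computing step by step:
u(0) = 1
u(1) = 3 × 1 = 3
u(2) = 3 × 3 = 9
u(3) = 3 × 9 = 27
u(4) = 3 × 27 = 81

81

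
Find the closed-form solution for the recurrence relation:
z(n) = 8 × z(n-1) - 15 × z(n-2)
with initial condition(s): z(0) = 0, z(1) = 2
Recurrence: z(n) = 8 × z(n-1) - 15 × z(n-2), initial: z(0) = 0, z(1) = 2.
Characteristic equation: r² - 8r + 15 = 0, which factors as (r - 5)(r - 3) = 0, so r = 5, 3. General solution z(n) = A·5ⁿ + B·3ⁿ. From z(0) = 0: A + B = 0. From z(1) = 2: 5A + 3B = 2. Solving gives A = 1, B = -1.

z(n) = 5ⁿ - 3ⁿ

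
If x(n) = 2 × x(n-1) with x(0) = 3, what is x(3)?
Computing step by step:
x(0) = 3
x(1) = 2 × 3 = 6
x(2) = 2 × 6 = 12
x(3) = 2 × 12 = 24

24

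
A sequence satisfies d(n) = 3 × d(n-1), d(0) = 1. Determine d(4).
Computing step by step:
d(0) = 1
d(1) = 3 × 1 = 3
d(2) = 3 × 3 = 9
d(3) = 3 × 9 = 27
d(4) = 3 × 27 = 81

81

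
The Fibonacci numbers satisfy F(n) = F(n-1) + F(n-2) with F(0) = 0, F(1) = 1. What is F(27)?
Computing the sequence terms:
0, 1, 1, 2, 3, 5, 8, 13, 21, 34, 55, 89, 144, 233, 377, 610, 987, 1597, 2584, 4181, 6765, 10946, 17711, 28657, 46368, 75025, 121393, 196418

196418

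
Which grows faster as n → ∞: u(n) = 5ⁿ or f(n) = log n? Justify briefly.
Comparing growth rates:
Growth-rate hierarchy: log n ≺ any polynomial ≺ any exponential cⁿ (c>1) ≺ n! ≺ nⁿ.
exponential base 5 dominates logarithmic asymptotically.

u(n) grows faster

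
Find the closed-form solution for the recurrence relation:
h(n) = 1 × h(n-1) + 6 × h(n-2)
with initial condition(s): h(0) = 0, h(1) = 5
Recurrence: h(n) = 1 × h(n-1) + 6 × h(n-2), initial: h(0) = 0, h(1) = 5.
Characteristic equation: r² - 1r - 6 = 0, which factors as (r - 3)(r + 2) = 0, so r = 3, -2. General solution h(n) = A·3ⁿ + B·(-2)ⁿ. From h(0) = 0: A + B = 0. From h(1) = 5: 3A - 2B = 5. Solving gives A = 1, B = -1.

h(n) = 3ⁿ - (-2)ⁿ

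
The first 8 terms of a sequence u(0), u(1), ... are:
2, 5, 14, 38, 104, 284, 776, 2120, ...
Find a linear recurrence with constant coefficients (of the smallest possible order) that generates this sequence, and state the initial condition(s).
Look for the lowest-order linear relation among consecutive terms.
Observation: u(n) - 2·u(n-1) - (2)·u(n-2) = 0 holds for the shown terms, and no order-1 relation u(n) = α·u(n-1) + β fits.
Check at n=3: 2·14 + (2)·5 = 38. ✓

u(n) = 2u(n-1) + 2u(n-2), u(0) = 2, u(1) = 5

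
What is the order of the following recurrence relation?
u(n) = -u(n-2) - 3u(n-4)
The order is the largest lag k for which u(n-k) appears. Here the deepest term is u(n-4), so the order is 4.

Order 4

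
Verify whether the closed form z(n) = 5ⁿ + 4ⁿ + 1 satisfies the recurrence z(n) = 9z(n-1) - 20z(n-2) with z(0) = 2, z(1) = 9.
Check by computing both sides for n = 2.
From the recurrence with z(0) = 2, z(1) = 9:
  z(0) = 2, z(1) = 9, z(2) = 41
  so the recurrence gives z(2) = 41.
From the proposed closed form z(n) = 5ⁿ + 4ⁿ + 1:
  z(2) = 42.
The recurrence gives 41 but the closed form gives 42, so the closed form does not satisfy the recurrence.

No, the closed form is incorrect.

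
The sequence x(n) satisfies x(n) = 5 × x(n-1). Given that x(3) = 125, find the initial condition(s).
In general x(n) = 5ⁿ · x(0). At n = 3: x(0) = x(3) / 5^3 = 125 / 125 = 1.

x(0) = 1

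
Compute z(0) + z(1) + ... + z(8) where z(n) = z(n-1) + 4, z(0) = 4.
Computing the sequence terms: 4, 8, 12, 16, 20, 24, 28, 32, 36
Adding these values together:

180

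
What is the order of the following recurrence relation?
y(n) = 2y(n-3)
The order is the largest lag k for which y(n-k) appears. Here the deepest term is y(n-3), so the order is 3.

Order 3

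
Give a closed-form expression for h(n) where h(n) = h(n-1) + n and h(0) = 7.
Recurrence: h(n) = h(n-1) + n, initial: h(0) = 7.
Telescoping: h(n) = h(0) + Σᵢ₌₁ⁿ i = 7 + n(n+1)/2.

h(n) = n(n+1)/2 + 7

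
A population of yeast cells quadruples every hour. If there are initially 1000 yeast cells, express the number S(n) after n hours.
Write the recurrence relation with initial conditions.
Each hour multiplies the count by 4, so the count after n hours depends only on the count after n-1 hours: S(n) = 4 × S(n-1). The starting count gives S(0) = 1000.
Unrolling n times gives the closed form S(n) = 1000 × 4ⁿ.

S(n) = 4 × S(n-1), S(0) = 1000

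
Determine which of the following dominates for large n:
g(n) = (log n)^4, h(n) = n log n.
Comparing growth rates:
Growth-rate hierarchy: log n ≺ any polynomial ≺ any exponential cⁿ (c>1) ≺ n! ≺ nⁿ.
polynomial degree 1 (with log factor) dominates polylogarithmic (log n)^4 asymptotically.

h(n) grows faster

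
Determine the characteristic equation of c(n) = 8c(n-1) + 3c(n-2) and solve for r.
Substitute c(n) = rⁿ and divide through by rⁿ⁻²: r² - 8r - 3 = 0
Discriminant: 8² + 4·3 = 76, not a perfect square, so by the quadratic formula r = (8 ± √76)/2.
General solution: c(n) = A·r₁ⁿ + B·r₂ⁿ where r₁,r₂ = (8 ± √76)/2

Characteristic: r² - 8r - 3 = 0, Roots: r = (8 ± √76)/2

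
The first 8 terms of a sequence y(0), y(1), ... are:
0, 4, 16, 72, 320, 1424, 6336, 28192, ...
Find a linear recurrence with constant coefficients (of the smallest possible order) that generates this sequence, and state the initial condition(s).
Look for the lowest-order linear relation among consecutive terms.
Observation: y(n) - 4·y(n-1) - (2)·y(n-2) = 0 holds for the shown terms, and no order-1 relation y(n) = α·y(n-1) + β fits.
Check at n=3: 4·16 + (2)·4 = 72. ✓

y(n) = 4y(n-1) + 2y(n-2), y(0) = 0, y(1) = 4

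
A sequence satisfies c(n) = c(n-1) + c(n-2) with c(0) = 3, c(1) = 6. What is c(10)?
Computing the sequence terms:
3, 6, 9, 15, 24, 39, 63, 102, 165, 267, 432

432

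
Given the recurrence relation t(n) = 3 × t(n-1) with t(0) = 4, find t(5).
Computing step by step:
t(0) = 4
t(1) = 3 × 4 = 12
t(2) = 3 × 12 = 36
t(3) = 3 × 36 = 108
t(4) = 3 × 108 = 324
t(5) = 3 × 324 = 972

972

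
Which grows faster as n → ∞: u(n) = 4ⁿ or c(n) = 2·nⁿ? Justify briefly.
Comparing growth rates:
Growth-rate hierarchy: log n ≺ any polynomial ≺ any exponential cⁿ (c>1) ≺ n! ≺ nⁿ.
super-exponential nⁿ dominates exponential base 4 asymptotically.

c(n) grows faster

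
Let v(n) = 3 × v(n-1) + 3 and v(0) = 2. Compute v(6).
Computing step by step:
v(0) = 2
v(1) = 3 × 2 + 3 = 9
v(2) = 3 × 9 + 3 = 30
v(3) = 3 × 30 + 3 = 93
v(4) = 3 × 93 + 3 = 282
v(5) = 3 × 282 + 3 = 849
v(6) = 3 × 849 + 3 = 2550

2550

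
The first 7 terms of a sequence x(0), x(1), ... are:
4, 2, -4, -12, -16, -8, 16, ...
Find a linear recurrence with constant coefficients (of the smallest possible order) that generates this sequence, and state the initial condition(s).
Look for the lowest-order linear relation among consecutive terms.
Observation: x(n) - 2·x(n-1) - (-2)·x(n-2) = 0 holds for the shown terms, and no order-1 relation x(n) = α·x(n-1) + β fits.
Check at n=3: 2·-4 + (-2)·2 = -12. ✓

x(n) = 2x(n-1) - 2x(n-2), x(0) = 4, x(1) = 2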